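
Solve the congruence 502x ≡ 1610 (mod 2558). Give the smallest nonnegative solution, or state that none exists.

1058

gcd(2558, 502) = 2  (2558 = 5×502 + 48, 502 = 10×48 + 22, 48 = 2×22 + 4, 22 = 5×4 + 2, 4 = 2×2).
2 divides 1610, so solutions exist.
Back-substituting, 502×(586) + 2558×(-115) = 2.
So 502×(586) ≡ 2 (mod 2558); multiply by 805: x ≡ 471730 (mod 1279).
Smallest nonnegative: x = 471730 mod 1279 = 1058.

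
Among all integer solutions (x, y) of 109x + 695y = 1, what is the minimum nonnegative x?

644

gcd(695, 109):
  695 = 6×109 + 41
  109 = 2×41 + 27
  41 = 1×27 + 14
  27 = 1×14 + 13
  14 = 1×13 + 1
  13 = 13×1
so gcd(695, 109) = 1.
1 divides 1, so solutions exist.
Back-substitute for Bézout coefficients:
  1 = 14 - 1×13
  ... = 109×(-51) + 695×(8)
Scale by 1/1 = 1: (x₀, y₀) = (-51, 8).
General solution: x = -51 + 695t, y = 8 - 109t for integer t.
x ≥ 0: smallest is -51 mod 695 = 644 (at t = 1), with y = -101.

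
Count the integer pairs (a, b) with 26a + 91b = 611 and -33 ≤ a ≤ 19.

7

gcd(91, 26) = 13.
By Bézout, 26·(-3) + 91·(1) = 13.
Particular solution: (6, 5).
General solution: a = 6 + 7t, b = 5 - 2t for integer t.
-33 ≤ 6 + 7t ≤ 19 gives t ∈ [-5, 1], which is 7 values.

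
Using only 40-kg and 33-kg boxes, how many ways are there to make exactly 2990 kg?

2

Need nonnegative integers with 40j + 33k = 2990.
gcd(40, 33) = 1, and 40·(-14) + 33·(17) = 1.
So (j₀, k₀) = (-41860, 50830); general j = -41860 + 33t, k = 50830 - 40t.
j ≥ 0 ⇒ t ≥ 1269; k ≥ 0 ⇒ t ≤ 1270. That's 2 values of t.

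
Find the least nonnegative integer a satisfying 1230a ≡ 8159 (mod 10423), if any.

gcd(10423, 1230) = 1  (10423 = 8×1230 + 583, 1230 = 2×583 + 64, 583 = 9×64 + 7, 64 = 9×7 + 1, 7 = 7×1).
1 divides 8159, so solutions exist.
Back-substituting, 1230×(1466) + 10423×(-173) = 1.
So 1230×(1466) ≡ 1 (mod 10423); multiply by 8159: a ≡ 11961094 (mod 10423).
Smallest nonnegative: a = 11961094 mod 10423 = 5913.

5913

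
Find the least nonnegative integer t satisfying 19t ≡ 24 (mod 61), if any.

gcd(61, 19) = 1  (61 = 3*19 + 4, 19 = 4*4 + 3, 4 = 1*3 + 1, 3 = 3*1).
1 divides 24, so solutions exist.
Back-substituting, 19*(-16) + 61*(5) = 1.
So 19*(-16) ≡ 1 (mod 61); multiply by 24: t ≡ -384 (mod 61).
Smallest nonnegative: t = -384 mod 61 = 43.

43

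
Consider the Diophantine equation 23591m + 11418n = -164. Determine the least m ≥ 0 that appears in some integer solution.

gcd(23591, 11418) = 1  (23591 = 2·11418 + 755, 11418 = 15·755 + 93, 755 = 8·93 + 11, 93 = 8·11 + 5, 11 = 2·5 + 1, 5 = 5·1).
1 divides -164, so solutions exist.
Back-substituting, 23591·(2087) + 11418·(-4312) = 1.
Scale by -164/1 = -164: (m₀, n₀) = (-342268, 707168).
General solution: m = -342268 + 11418t, n = 707168 - 23591t for integer t.
m ≥ 0: smallest is -342268 mod 11418 = 272 (at t = 30), with n = -562.

272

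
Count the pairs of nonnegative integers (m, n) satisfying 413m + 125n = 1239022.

gcd(413, 125) = 1  (413 = 3*125 + 38, 125 = 3*38 + 11, 38 = 3*11 + 5, 11 = 2*5 + 1, 5 = 5*1).
Back-substituting, 413*(-23) + 125*(76) = 1.
Scale by 1239022: one solution is (-28497506, 94165672). Reduce m mod 125: (119, 9519).
General: m = 119 + 125t, n = 9519 - 413t.
m ≥ 0 ⇒ t ≥ 0; n ≥ 0 ⇒ t ≤ 23. So t ∈ [0, 23]: 24 solutions.

24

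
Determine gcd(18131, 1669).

gcd(18131, 1669):
  18131 = 10*1669 + 1441
  1669 = 1*1441 + 228
  1441 = 6*228 + 73
  228 = 3*73 + 9
  73 = 8*9 + 1
  9 = 9*1
so gcd(18131, 1669) = 1.

1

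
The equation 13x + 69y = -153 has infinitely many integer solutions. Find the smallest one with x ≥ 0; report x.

gcd(69, 13) = 1.
1 divides -153, so solutions exist.
By Bézout, 13*(16) + 69*(-3) = 1.
Scale by -153/1 = -153: (x₀, y₀) = (-2448, 459).
General solution: x = -2448 + 69t, y = 459 - 13t for integer t.
x ≥ 0: smallest is -2448 mod 69 = 36 (at t = 36), with y = -9.

36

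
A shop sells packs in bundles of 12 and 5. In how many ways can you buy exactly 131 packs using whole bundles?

2

Need nonnegative integers with 12j + 5k = 131.
gcd(12, 5) = 1, and 12·(-2) + 5·(5) = 1.
So (j₀, k₀) = (-262, 655); general j = -262 + 5t, k = 655 - 12t.
j ≥ 0 ⇒ t ≥ 53; k ≥ 0 ⇒ t ≤ 54. That's 2 values of t.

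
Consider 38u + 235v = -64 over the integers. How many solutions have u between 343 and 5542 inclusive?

gcd(235, 38):
  235 = 6×38 + 7
  38 = 5×7 + 3
  7 = 2×3 + 1
  3 = 3×1
so gcd(235, 38) = 1.
Back-substitute for Bézout coefficients:
  1 = 7 - 2×3
  ... = 38×(-68) + 235×(11)
Scale by -64: particular solution (4352, -704); reduce u mod 235: (122, -20).
General solution: u = 122 + 235t, v = -20 - 38t for integer t.
343 ≤ 122 + 235t ≤ 5542 gives t ∈ [1, 23], which is 23 values.

23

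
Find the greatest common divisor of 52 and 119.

1

gcd(119, 52):
  119 = 2·52 + 15
  52 = 3·15 + 7
  15 = 2·7 + 1
  7 = 7·1
so gcd(119, 52) = 1.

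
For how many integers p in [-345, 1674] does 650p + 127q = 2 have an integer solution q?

gcd(650, 127) = 1.
By Bézout, 650·(17) + 127·(-87) = 1.
Particular solution: (34, -174).
General solution: p = 34 + 127t, q = -174 - 650t for integer t.
-345 ≤ 34 + 127t ≤ 1674 gives t ∈ [-2, 12], which is 15 values.

15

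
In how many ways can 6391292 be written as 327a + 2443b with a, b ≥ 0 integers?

gcd(2443, 327) = 1.
By Bézout, 327×(1158) + 2443×(-155) = 1.
One solution: (1219, 2453).
General: a = 1219 + 2443t, b = 2453 - 327t.
a ≥ 0 ⇒ t ≥ 0; b ≥ 0 ⇒ t ≤ 7. So t ∈ [0, 7]: 8 solutions.

8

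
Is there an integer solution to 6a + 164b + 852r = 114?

yes

gcd(164, 6) = 2  (164 = 27*6 + 2, 6 = 3*2).
gcd(2, 852) = 2.
2 divides 114, so integer solutions exist.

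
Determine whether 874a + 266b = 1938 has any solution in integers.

yes

gcd(874, 266) = 38  (874 = 3·266 + 76, 266 = 3·76 + 38, 76 = 2·38).
38 divides 1938, so integer solutions exist.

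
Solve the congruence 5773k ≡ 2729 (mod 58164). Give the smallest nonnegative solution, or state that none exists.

gcd(58164, 5773) = 1  (58164 = 10×5773 + 434, 5773 = 13×434 + 131, 434 = 3×131 + 41, 131 = 3×41 + 8, 41 = 5×8 + 1, 8 = 8×1).
1 divides 2729, so solutions exist.
Back-substituting, 5773×(-7103) + 58164×(705) = 1.
So 5773×(-7103) ≡ 1 (mod 58164); multiply by 2729: k ≡ -19384087 (mod 58164).
Smallest nonnegative: k = -19384087 mod 58164 = 42689.

42689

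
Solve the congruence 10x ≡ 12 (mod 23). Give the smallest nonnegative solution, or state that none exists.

15

gcd(23, 10) = 1  (23 = 2*10 + 3, 10 = 3*3 + 1, 3 = 3*1).
1 divides 12, so solutions exist.
Back-substituting, 10*(7) + 23*(-3) = 1.
So 10*(7) ≡ 1 (mod 23); multiply by 12: x ≡ 84 (mod 23).
Smallest nonnegative: x = 84 mod 23 = 15.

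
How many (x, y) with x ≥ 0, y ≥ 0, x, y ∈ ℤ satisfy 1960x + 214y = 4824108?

gcd(1960, 214):
  1960 = 9*214 + 34
  214 = 6*34 + 10
  34 = 3*10 + 4
  10 = 2*4 + 2
  4 = 2*2
so gcd(1960, 214) = 2.
Back-substitute for Bézout coefficients:
  2 = 10 - 2*4
  ... = 1960*(-44) + 214*(403)
Scale by 2412054: one solution is (-106130376, 972057762). Reduce x mod 107: (35, 22222).
General: x = 35 + 107t, y = 22222 - 980t.
x ≥ 0 ⇒ t ≥ 0; y ≥ 0 ⇒ t ≤ 22. So t ∈ [0, 22]: 23 solutions.

23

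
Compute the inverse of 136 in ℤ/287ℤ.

19

gcd(287, 136):
  287 = 2·136 + 15
  136 = 9·15 + 1
  15 = 15·1
so gcd(287, 136) = 1.
Back-substitute for Bézout coefficients:
  1 = 136 - 9·15
  ... = 136·(19) + 287·(-9)
So 136·19 ≡ 1 (mod 287), and 19 mod 287 = 19.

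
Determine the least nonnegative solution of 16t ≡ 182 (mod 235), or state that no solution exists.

gcd(235, 16) = 1.
1 divides 182, so solutions exist.
By Bézout, 16*(-44) + 235*(3) = 1.
So 16*(-44) ≡ 1 (mod 235); multiply by 182: t ≡ -8008 (mod 235).
Smallest nonnegative: t = -8008 mod 235 = 217.

217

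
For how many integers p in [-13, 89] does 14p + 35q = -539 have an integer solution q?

21

gcd(35, 14) = 7.
By Bézout, 14×(-2) + 35×(1) = 7.
Particular solution: (4, -17).
General solution: p = 4 + 5t, q = -17 - 2t for integer t.
-13 ≤ 4 + 5t ≤ 89 gives t ∈ [-3, 17], which is 21 values.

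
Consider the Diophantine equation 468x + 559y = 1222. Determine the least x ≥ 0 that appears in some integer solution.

gcd(559, 468):
  559 = 1×468 + 91
  468 = 5×91 + 13
  91 = 7×13
so gcd(559, 468) = 13.
13 divides 1222, so solutions exist.
Back-substitute for Bézout coefficients:
  13 = 468 - 5×91
  ... = 468×(6) + 559×(-5)
Scale by 1222/13 = 94: (x₀, y₀) = (564, -470).
General solution: x = 564 + 43t, y = -470 - 36t for integer t.
x ≥ 0: smallest is 564 mod 43 = 5 (at t = -13), with y = -2.

5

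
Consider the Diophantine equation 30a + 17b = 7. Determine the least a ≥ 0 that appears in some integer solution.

11

gcd(30, 17):
  30 = 1*17 + 13
  17 = 1*13 + 4
  13 = 3*4 + 1
  4 = 4*1
so gcd(30, 17) = 1.
1 divides 7, so solutions exist.
Back-substitute for Bézout coefficients:
  1 = 13 - 3*4
  ... = 30*(4) + 17*(-7)
Scale by 7/1 = 7: (a₀, b₀) = (28, -49).
General solution: a = 28 + 17t, b = -49 - 30t for integer t.
a ≥ 0: smallest is 28 mod 17 = 11 (at t = -1), with b = -19.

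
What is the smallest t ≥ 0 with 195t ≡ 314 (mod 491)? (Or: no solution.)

gcd(491, 195):
  491 = 2·195 + 101
  195 = 1·101 + 94
  101 = 1·94 + 7
  94 = 13·7 + 3
  7 = 2·3 + 1
  3 = 3·1
so gcd(491, 195) = 1.
1 divides 314, so solutions exist.
Back-substitute for Bézout coefficients:
  1 = 7 - 2·3
  ... = 195·(-141) + 491·(56)
So 195·(-141) ≡ 1 (mod 491); multiply by 314: t ≡ -44274 (mod 491).
Smallest nonnegative: t = -44274 mod 491 = 407.

407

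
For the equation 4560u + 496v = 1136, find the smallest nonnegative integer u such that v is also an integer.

17

gcd(4560, 496) = 16.
16 divides 1136, so solutions exist.
By Bézout, 4560×(-5) + 496×(46) = 16.
Scale by 1136/16 = 71: (u₀, v₀) = (-355, 3266).
General solution: u = -355 + 31t, v = 3266 - 285t for integer t.
u ≥ 0: smallest is -355 mod 31 = 17 (at t = 12), with v = -154.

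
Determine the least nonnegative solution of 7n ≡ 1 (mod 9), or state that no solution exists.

gcd(9, 7) = 1  (9 = 1*7 + 2, 7 = 3*2 + 1, 2 = 2*1).
1 divides 1, so solutions exist.
Back-substituting, 7*(4) + 9*(-3) = 1.
So 7*(4) ≡ 1 (mod 9); multiply by 1: n ≡ 4 (mod 9).
Smallest nonnegative: n = 4 mod 9 = 4.

4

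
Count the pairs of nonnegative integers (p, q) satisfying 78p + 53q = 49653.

12

gcd(78, 53):
  78 = 1*53 + 25
  53 = 2*25 + 3
  25 = 8*3 + 1
  3 = 3*1
so gcd(78, 53) = 1.
Back-substitute for Bézout coefficients:
  1 = 25 - 8*3
  ... = 78*(17) + 53*(-25)
Scale by 49653: one solution is (844101, -1241325). Reduce p mod 53: (23, 903).
General: p = 23 + 53t, q = 903 - 78t.
p ≥ 0 ⇒ t ≥ 0; q ≥ 0 ⇒ t ≤ 11. So t ∈ [0, 11]: 12 solutions.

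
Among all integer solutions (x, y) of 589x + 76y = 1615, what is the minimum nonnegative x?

3

gcd(589, 76):
  589 = 7·76 + 57
  76 = 1·57 + 19
  57 = 3·19
so gcd(589, 76) = 19.
19 divides 1615, so solutions exist.
Back-substitute for Bézout coefficients:
  19 = 76 - 1·57
  ... = 589·(-1) + 76·(8)
Scale by 1615/19 = 85: (x₀, y₀) = (-85, 680).
General solution: x = -85 + 4t, y = 680 - 31t for integer t.
x ≥ 0: smallest is -85 mod 4 = 3 (at t = 22), with y = -2.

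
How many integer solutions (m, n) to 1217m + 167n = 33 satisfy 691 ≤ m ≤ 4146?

gcd(1217, 167) = 1  (1217 = 7·167 + 48, 167 = 3·48 + 23, 48 = 2·23 + 2, 23 = 11·2 + 1, 2 = 2·1).
Back-substituting, 1217·(-80) + 167·(583) = 1.
Scale by 33: particular solution (-2640, 19239); reduce m mod 167: (32, -233).
General solution: m = 32 + 167t, n = -233 - 1217t for integer t.
691 ≤ 32 + 167t ≤ 4146 gives t ∈ [4, 24], which is 21 values.

21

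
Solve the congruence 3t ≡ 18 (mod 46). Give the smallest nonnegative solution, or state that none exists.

6

gcd(46, 3):
  46 = 15*3 + 1
  3 = 3*1
so gcd(46, 3) = 1.
1 divides 18, so solutions exist.
Back-substitute for Bézout coefficients:
  1 = 46 - 15*3
  ... = 3*(-15) + 46*(1)
So 3*(-15) ≡ 1 (mod 46); multiply by 18: t ≡ -270 (mod 46).
Smallest nonnegative: t = -270 mod 46 = 6.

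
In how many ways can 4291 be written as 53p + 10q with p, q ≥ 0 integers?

8

gcd(53, 10) = 1  (53 = 5*10 + 3, 10 = 3*3 + 1, 3 = 3*1).
Back-substituting, 53*(-3) + 10*(16) = 1.
Scale by 4291: one solution is (-12873, 68656). Reduce p mod 10: (7, 392).
General: p = 7 + 10t, q = 392 - 53t.
p ≥ 0 ⇒ t ≥ 0; q ≥ 0 ⇒ t ≤ 7. So t ∈ [0, 7]: 8 solutions.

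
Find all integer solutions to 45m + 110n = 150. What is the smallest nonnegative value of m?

18

gcd(110, 45):
  110 = 2·45 + 20
  45 = 2·20 + 5
  20 = 4·5
so gcd(110, 45) = 5.
5 divides 150, so solutions exist.
Back-substitute for Bézout coefficients:
  5 = 45 - 2·20
  ... = 45·(5) + 110·(-2)
Scale by 150/5 = 30: (m₀, n₀) = (150, -60).
General solution: m = 150 + 22t, n = -60 - 9t for integer t.
m ≥ 0: smallest is 150 mod 22 = 18 (at t = -6), with n = -6.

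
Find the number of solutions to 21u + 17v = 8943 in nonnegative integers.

gcd(21, 17) = 1.
By Bézout, 21×(-4) + 17×(5) = 1.
One solution: (13, 510).
General: u = 13 + 17t, v = 510 - 21t.
u ≥ 0 ⇒ t ≥ 0; v ≥ 0 ⇒ t ≤ 24. So t ∈ [0, 24]: 25 solutions.

25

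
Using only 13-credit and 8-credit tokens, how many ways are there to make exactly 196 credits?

2

Need nonnegative integers with 13j + 8k = 196.
gcd(13, 8) = 1, and 13·(-3) + 8·(5) = 1.
So (j₀, k₀) = (-588, 980); general j = -588 + 8t, k = 980 - 13t.
j ≥ 0 ⇒ t ≥ 74; k ≥ 0 ⇒ t ≤ 75. That's 2 values of t.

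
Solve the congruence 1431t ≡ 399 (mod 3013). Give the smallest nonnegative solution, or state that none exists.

733

gcd(3013, 1431) = 1.
1 divides 399, so solutions exist.
By Bézout, 1431·(-1297) + 3013·(616) = 1.
So 1431·(-1297) ≡ 1 (mod 3013); multiply by 399: t ≡ -517503 (mod 3013).
Smallest nonnegative: t = -517503 mod 3013 = 733.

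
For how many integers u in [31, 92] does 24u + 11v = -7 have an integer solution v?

6

gcd(24, 11) = 1  (24 = 2×11 + 2, 11 = 5×2 + 1, 2 = 2×1).
Back-substituting, 24×(-5) + 11×(11) = 1.
Scale by -7: particular solution (35, -77); reduce u mod 11: (2, -5).
General solution: u = 2 + 11t, v = -5 - 24t for integer t.
31 ≤ 2 + 11t ≤ 92 gives t ∈ [3, 8], which is 6 values.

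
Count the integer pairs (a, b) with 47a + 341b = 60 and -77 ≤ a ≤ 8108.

gcd(341, 47) = 1.
By Bézout, 47*(-29) + 341*(4) = 1.
Particular solution: (306, -42).
General solution: a = 306 + 341t, b = -42 - 47t for integer t.
-77 ≤ 306 + 341t ≤ 8108 gives t ∈ [-1, 22], which is 24 values.

24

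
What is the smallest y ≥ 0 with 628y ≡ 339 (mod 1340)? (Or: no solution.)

no solution

gcd(1340, 628) = 4  (1340 = 2×628 + 84, 628 = 7×84 + 40, 84 = 2×40 + 4, 40 = 10×4).
4 does not divide 339, so the congruence has no solution.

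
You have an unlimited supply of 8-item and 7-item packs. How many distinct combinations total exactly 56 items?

Need nonnegative integers with 8j + 7k = 56.
gcd(8, 7) = 1, and 8·(1) + 7·(-1) = 1.
So (j₀, k₀) = (56, -56); general j = 56 + 7t, k = -56 - 8t.
j ≥ 0 ⇒ t ≥ -8; k ≥ 0 ⇒ t ≤ -7. That's 2 values of t.

2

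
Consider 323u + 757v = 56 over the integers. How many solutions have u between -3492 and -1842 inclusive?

3

gcd(757, 323) = 1.
By Bézout, 323·(75) + 757·(-32) = 1.
Particular solution: (415, -177).
General solution: u = 415 + 757t, v = -177 - 323t for integer t.
-3492 ≤ 415 + 757t ≤ -1842 gives t ∈ [-5, -3], which is 3 values.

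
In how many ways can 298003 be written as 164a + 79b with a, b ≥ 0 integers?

gcd(164, 79) = 1  (164 = 2×79 + 6, 79 = 13×6 + 1, 6 = 6×1).
Back-substituting, 164×(-13) + 79×(27) = 1.
Scale by 298003: one solution is (-3874039, 8046081). Reduce a mod 79: (42, 3685).
General: a = 42 + 79t, b = 3685 - 164t.
a ≥ 0 ⇒ t ≥ 0; b ≥ 0 ⇒ t ≤ 22. So t ∈ [0, 22]: 23 solutions.

23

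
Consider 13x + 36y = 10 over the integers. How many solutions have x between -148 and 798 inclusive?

gcd(36, 13) = 1  (36 = 2*13 + 10, 13 = 1*10 + 3, 10 = 3*3 + 1, 3 = 3*1).
Back-substituting, 13*(-11) + 36*(4) = 1.
Scale by 10: particular solution (-110, 40); reduce x mod 36: (34, -12).
General solution: x = 34 + 36t, y = -12 - 13t for integer t.
-148 ≤ 34 + 36t ≤ 798 gives t ∈ [-5, 21], which is 27 values.

27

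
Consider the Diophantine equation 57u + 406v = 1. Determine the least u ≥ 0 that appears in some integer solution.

57

gcd(406, 57) = 1  (406 = 7*57 + 7, 57 = 8*7 + 1, 7 = 7*1).
1 divides 1, so solutions exist.
Back-substituting, 57*(57) + 406*(-8) = 1.
Scale by 1/1 = 1: (u₀, v₀) = (57, -8).
General solution: u = 57 + 406t, v = -8 - 57t for integer t.
u ≥ 0: smallest is 57 mod 406 = 57 (at t = 0), with v = -8.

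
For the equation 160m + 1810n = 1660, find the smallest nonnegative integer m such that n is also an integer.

33

gcd(1810, 160):
  1810 = 11×160 + 50
  160 = 3×50 + 10
  50 = 5×10
so gcd(1810, 160) = 10.
10 divides 1660, so solutions exist.
Back-substitute for Bézout coefficients:
  10 = 160 - 3×50
  ... = 160×(34) + 1810×(-3)
Scale by 1660/10 = 166: (m₀, n₀) = (5644, -498).
General solution: m = 5644 + 181t, n = -498 - 16t for integer t.
m ≥ 0: smallest is 5644 mod 181 = 33 (at t = -31), with n = -2.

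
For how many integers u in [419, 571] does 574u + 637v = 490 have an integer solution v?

2

gcd(637, 574) = 7  (637 = 1×574 + 63, 574 = 9×63 + 7, 63 = 9×7).
Back-substituting, 574×(10) + 637×(-9) = 7.
Scale by 70: particular solution (700, -630); reduce u mod 91: (63, -56).
General solution: u = 63 + 91t, v = -56 - 82t for integer t.
419 ≤ 63 + 91t ≤ 571 gives t ∈ [4, 5], which is 2 values.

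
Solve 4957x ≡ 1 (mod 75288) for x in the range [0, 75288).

gcd(75288, 4957) = 1  (75288 = 15×4957 + 933, 4957 = 5×933 + 292, 933 = 3×292 + 57, 292 = 5×57 + 7, 57 = 8×7 + 1, 7 = 7×1).
Back-substituting, 4957×(-10571) + 75288×(696) = 1.
So 4957×-10571 ≡ 1 (mod 75288), and -10571 mod 75288 = 64717.

64717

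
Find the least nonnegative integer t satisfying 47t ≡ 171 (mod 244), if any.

gcd(244, 47) = 1  (244 = 5*47 + 9, 47 = 5*9 + 2, 9 = 4*2 + 1, 2 = 2*1).
1 divides 171, so solutions exist.
Back-substituting, 47*(-109) + 244*(21) = 1.
So 47*(-109) ≡ 1 (mod 244); multiply by 171: t ≡ -18639 (mod 244).
Smallest nonnegative: t = -18639 mod 244 = 149.

149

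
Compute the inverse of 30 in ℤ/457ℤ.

259

gcd(457, 30):
  457 = 15·30 + 7
  30 = 4·7 + 2
  7 = 3·2 + 1
  2 = 2·1
so gcd(457, 30) = 1.
Back-substitute for Bézout coefficients:
  1 = 7 - 3·2
  ... = 30·(-198) + 457·(13)
So 30·-198 ≡ 1 (mod 457), and -198 mod 457 = 259.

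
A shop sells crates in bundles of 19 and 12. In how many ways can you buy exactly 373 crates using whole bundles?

Need nonnegative integers with 19j + 12k = 373.
gcd(19, 12) = 1, and 19·(-5) + 12·(8) = 1.
So (j₀, k₀) = (-1865, 2984); general j = -1865 + 12t, k = 2984 - 19t.
j ≥ 0 ⇒ t ≥ 156; k ≥ 0 ⇒ t ≤ 157. That's 2 values of t.

2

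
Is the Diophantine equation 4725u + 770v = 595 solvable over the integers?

gcd(4725, 770) = 35  (4725 = 6*770 + 105, 770 = 7*105 + 35, 105 = 3*35).
35 divides 595, so integer solutions exist.

yes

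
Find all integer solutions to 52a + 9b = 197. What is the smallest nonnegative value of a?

5

gcd(52, 9):
  52 = 5*9 + 7
  9 = 1*7 + 2
  7 = 3*2 + 1
  2 = 2*1
so gcd(52, 9) = 1.
1 divides 197, so solutions exist.
Back-substitute for Bézout coefficients:
  1 = 7 - 3*2
  ... = 52*(4) + 9*(-23)
Scale by 197/1 = 197: (a₀, b₀) = (788, -4531).
General solution: a = 788 + 9t, b = -4531 - 52t for integer t.
a ≥ 0: smallest is 788 mod 9 = 5 (at t = -87), with b = -7.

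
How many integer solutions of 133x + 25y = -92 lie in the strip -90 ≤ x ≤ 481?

23

gcd(133, 25):
  133 = 5*25 + 8
  25 = 3*8 + 1
  8 = 8*1
so gcd(133, 25) = 1.
Back-substitute for Bézout coefficients:
  1 = 25 - 3*8
  ... = 133*(-3) + 25*(16)
Scale by -92: particular solution (276, -1472); reduce x mod 25: (1, -9).
General solution: x = 1 + 25t, y = -9 - 133t for integer t.
-90 ≤ 1 + 25t ≤ 481 gives t ∈ [-3, 19], which is 23 values.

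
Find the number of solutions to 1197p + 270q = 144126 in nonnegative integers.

4

gcd(1197, 270):
  1197 = 4*270 + 117
  270 = 2*117 + 36
  117 = 3*36 + 9
  36 = 4*9
so gcd(1197, 270) = 9.
Back-substitute for Bézout coefficients:
  9 = 117 - 3*36
  ... = 1197*(7) + 270*(-31)
Scale by 16014: one solution is (112098, -496434). Reduce p mod 30: (18, 454).
General: p = 18 + 30t, q = 454 - 133t.
p ≥ 0 ⇒ t ≥ 0; q ≥ 0 ⇒ t ≤ 3. So t ∈ [0, 3]: 4 solutions.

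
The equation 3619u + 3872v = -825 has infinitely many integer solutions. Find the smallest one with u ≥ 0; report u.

141

gcd(3872, 3619):
  3872 = 1×3619 + 253
  3619 = 14×253 + 77
  253 = 3×77 + 22
  77 = 3×22 + 11
  22 = 2×11
so gcd(3872, 3619) = 11.
11 divides -825, so solutions exist.
Back-substitute for Bézout coefficients:
  11 = 77 - 3×22
  ... = 3619×(153) + 3872×(-143)
Scale by -825/11 = -75: (u₀, v₀) = (-11475, 10725).
General solution: u = -11475 + 352t, v = 10725 - 329t for integer t.
u ≥ 0: smallest is -11475 mod 352 = 141 (at t = 33), with v = -132.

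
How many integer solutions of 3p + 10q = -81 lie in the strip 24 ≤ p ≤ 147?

gcd(10, 3):
  10 = 3*3 + 1
  3 = 3*1
so gcd(10, 3) = 1.
Back-substitute for Bézout coefficients:
  1 = 10 - 3*3
  ... = 3*(-3) + 10*(1)
Scale by -81: particular solution (243, -81); reduce p mod 10: (3, -9).
General solution: p = 3 + 10t, q = -9 - 3t for integer t.
24 ≤ 3 + 10t ≤ 147 gives t ∈ [3, 14], which is 12 values.

12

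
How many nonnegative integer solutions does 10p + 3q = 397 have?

13

gcd(10, 3) = 1.
By Bézout, 10×(1) + 3×(-3) = 1.
One solution: (1, 129).
General: p = 1 + 3t, q = 129 - 10t.
p ≥ 0 ⇒ t ≥ 0; q ≥ 0 ⇒ t ≤ 12. So t ∈ [0, 12]: 13 solutions.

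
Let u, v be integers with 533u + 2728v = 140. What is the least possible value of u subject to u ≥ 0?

gcd(2728, 533) = 1  (2728 = 5·533 + 63, 533 = 8·63 + 29, 63 = 2·29 + 5, 29 = 5·5 + 4, 5 = 1·4 + 1, 4 = 4·1).
1 divides 140, so solutions exist.
Back-substituting, 533·(-563) + 2728·(110) = 1.
Scale by 140/1 = 140: (u₀, v₀) = (-78820, 15400).
General solution: u = -78820 + 2728t, v = 15400 - 533t for integer t.
u ≥ 0: smallest is -78820 mod 2728 = 292 (at t = 29), with v = -57.

292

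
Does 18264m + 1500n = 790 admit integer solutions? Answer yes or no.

no

gcd(18264, 1500):
  18264 = 12·1500 + 264
  1500 = 5·264 + 180
  264 = 1·180 + 84
  180 = 2·84 + 12
  84 = 7·12
so gcd(18264, 1500) = 12.
12 does not divide 790 (remainder 10), so no integer solutions.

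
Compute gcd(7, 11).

1

gcd(11, 7):
  11 = 1*7 + 4
  7 = 1*4 + 3
  4 = 1*3 + 1
  3 = 3*1
so gcd(11, 7) = 1.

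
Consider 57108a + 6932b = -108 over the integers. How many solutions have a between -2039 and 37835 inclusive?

gcd(57108, 6932) = 4  (57108 = 8*6932 + 1652, 6932 = 4*1652 + 324, 1652 = 5*324 + 32, 324 = 10*32 + 4, 32 = 8*4).
Back-substituting, 57108*(-214) + 6932*(1763) = 4.
Scale by -27: particular solution (5778, -47601); reduce a mod 1733: (579, -4770).
General solution: a = 579 + 1733t, b = -4770 - 14277t for integer t.
-2039 ≤ 579 + 1733t ≤ 37835 gives t ∈ [-1, 21], which is 23 values.

23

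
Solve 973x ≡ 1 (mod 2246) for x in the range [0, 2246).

277

gcd(2246, 973) = 1.
By Bézout, 973·(277) + 2246·(-120) = 1.
So 973·277 ≡ 1 (mod 2246), and 277 mod 2246 = 277.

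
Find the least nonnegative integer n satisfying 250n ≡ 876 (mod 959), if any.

717

gcd(959, 250):
  959 = 3*250 + 209
  250 = 1*209 + 41
  209 = 5*41 + 4
  41 = 10*4 + 1
  4 = 4*1
so gcd(959, 250) = 1.
1 divides 876, so solutions exist.
Back-substitute for Bézout coefficients:
  1 = 41 - 10*4
  ... = 250*(234) + 959*(-61)
So 250*(234) ≡ 1 (mod 959); multiply by 876: n ≡ 204984 (mod 959).
Smallest nonnegative: n = 204984 mod 959 = 717.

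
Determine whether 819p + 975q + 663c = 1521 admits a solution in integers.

gcd(975, 819) = 39.
gcd(39, 663) = 39.
39 divides 1521, so integer solutions exist.

yes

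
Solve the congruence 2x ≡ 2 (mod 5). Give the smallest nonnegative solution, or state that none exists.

1

gcd(5, 2) = 1  (5 = 2×2 + 1, 2 = 2×1).
1 divides 2, so solutions exist.
Back-substituting, 2×(-2) + 5×(1) = 1.
So 2×(-2) ≡ 1 (mod 5); multiply by 2: x ≡ -4 (mod 5).
Smallest nonnegative: x = -4 mod 5 = 1.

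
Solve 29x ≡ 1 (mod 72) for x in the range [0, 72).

gcd(72, 29) = 1  (72 = 2*29 + 14, 29 = 2*14 + 1, 14 = 14*1).
Back-substituting, 29*(5) + 72*(-2) = 1.
So 29*5 ≡ 1 (mod 72), and 5 mod 72 = 5.

5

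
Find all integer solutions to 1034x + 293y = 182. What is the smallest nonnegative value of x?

gcd(1034, 293) = 1  (1034 = 3×293 + 155, 293 = 1×155 + 138, 155 = 1×138 + 17, 138 = 8×17 + 2, 17 = 8×2 + 1, 2 = 2×1).
1 divides 182, so solutions exist.
Back-substituting, 1034×(138) + 293×(-487) = 1.
Scale by 182/1 = 182: (x₀, y₀) = (25116, -88634).
General solution: x = 25116 + 293t, y = -88634 - 1034t for integer t.
x ≥ 0: smallest is 25116 mod 293 = 211 (at t = -85), with y = -744.

211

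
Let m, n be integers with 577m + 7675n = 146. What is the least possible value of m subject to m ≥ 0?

gcd(7675, 577) = 1.
1 divides 146, so solutions exist.
By Bézout, 577·(838) + 7675·(-63) = 1.
Scale by 146/1 = 146: (m₀, n₀) = (122348, -9198).
General solution: m = 122348 + 7675t, n = -9198 - 577t for integer t.
m ≥ 0: smallest is 122348 mod 7675 = 7223 (at t = -15), with n = -543.

7223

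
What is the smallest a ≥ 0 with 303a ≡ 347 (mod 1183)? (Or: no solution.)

415

gcd(1183, 303):
  1183 = 3*303 + 274
  303 = 1*274 + 29
  274 = 9*29 + 13
  29 = 2*13 + 3
  13 = 4*3 + 1
  3 = 3*1
so gcd(1183, 303) = 1.
1 divides 347, so solutions exist.
Back-substitute for Bézout coefficients:
  1 = 13 - 4*3
  ... = 303*(-367) + 1183*(94)
So 303*(-367) ≡ 1 (mod 1183); multiply by 347: a ≡ -127349 (mod 1183).
Smallest nonnegative: a = -127349 mod 1183 = 415.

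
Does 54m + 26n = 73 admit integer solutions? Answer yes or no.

no

gcd(54, 26) = 2  (54 = 2·26 + 2, 26 = 13·2).
2 does not divide 73 (remainder 1), so no integer solutions.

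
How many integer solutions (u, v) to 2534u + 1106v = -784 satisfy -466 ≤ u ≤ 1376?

gcd(2534, 1106) = 14  (2534 = 2·1106 + 322, 1106 = 3·322 + 140, 322 = 2·140 + 42, 140 = 3·42 + 14, 42 = 3·14).
Back-substituting, 2534·(-24) + 1106·(55) = 14.
Scale by -56: particular solution (1344, -3080); reduce u mod 79: (1, -3).
General solution: u = 1 + 79t, v = -3 - 181t for integer t.
-466 ≤ 1 + 79t ≤ 1376 gives t ∈ [-5, 17], which is 23 values.

23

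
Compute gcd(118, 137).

gcd(137, 118):
  137 = 1×118 + 19
  118 = 6×19 + 4
  19 = 4×4 + 3
  4 = 1×3 + 1
  3 = 3×1
so gcd(137, 118) = 1.

1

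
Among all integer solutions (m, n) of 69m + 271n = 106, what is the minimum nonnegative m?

gcd(271, 69):
  271 = 3×69 + 64
  69 = 1×64 + 5
  64 = 12×5 + 4
  5 = 1×4 + 1
  4 = 4×1
so gcd(271, 69) = 1.
1 divides 106, so solutions exist.
Back-substitute for Bézout coefficients:
  1 = 5 - 1×4
  ... = 69×(55) + 271×(-14)
Scale by 106/1 = 106: (m₀, n₀) = (5830, -1484).
General solution: m = 5830 + 271t, n = -1484 - 69t for integer t.
m ≥ 0: smallest is 5830 mod 271 = 139 (at t = -21), with n = -35.

139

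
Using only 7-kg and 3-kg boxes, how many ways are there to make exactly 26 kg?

1

Need nonnegative integers with 7j + 3k = 26.
gcd(7, 3) = 1, and 7·(1) + 3·(-2) = 1.
So (j₀, k₀) = (26, -52); general j = 26 + 3t, k = -52 - 7t.
j ≥ 0 ⇒ t ≥ -8; k ≥ 0 ⇒ t ≤ -8. That's 1 value of t.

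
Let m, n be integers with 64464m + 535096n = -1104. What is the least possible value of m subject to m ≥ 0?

gcd(535096, 64464) = 8.
8 divides -1104, so solutions exist.
By Bézout, 64464×(-13140) + 535096×(1583) = 8.
Scale by -1104/8 = -138: (m₀, n₀) = (1813320, -218454).
General solution: m = 1813320 + 66887t, n = -218454 - 8058t for integer t.
m ≥ 0: smallest is 1813320 mod 66887 = 7371 (at t = -27), with n = -888.

7371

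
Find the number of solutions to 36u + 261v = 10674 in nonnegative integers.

10

gcd(261, 36) = 9.
By Bézout, 36·(-7) + 261·(1) = 9.
One solution: (21, 38).
General: u = 21 + 29t, v = 38 - 4t.
u ≥ 0 ⇒ t ≥ 0; v ≥ 0 ⇒ t ≤ 9. So t ∈ [0, 9]: 10 solutions.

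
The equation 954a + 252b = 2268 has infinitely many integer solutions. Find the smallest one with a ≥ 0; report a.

0

gcd(954, 252):
  954 = 3·252 + 198
  252 = 1·198 + 54
  198 = 3·54 + 36
  54 = 1·36 + 18
  36 = 2·18
so gcd(954, 252) = 18.
18 divides 2268, so solutions exist.
Back-substitute for Bézout coefficients:
  18 = 54 - 1·36
  ... = 954·(-5) + 252·(19)
Scale by 2268/18 = 126: (a₀, b₀) = (-630, 2394).
General solution: a = -630 + 14t, b = 2394 - 53t for integer t.
a ≥ 0: smallest is -630 mod 14 = 0 (at t = 45), with b = 9.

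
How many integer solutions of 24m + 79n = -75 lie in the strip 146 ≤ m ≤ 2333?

27

gcd(79, 24) = 1.
By Bézout, 24×(-23) + 79×(7) = 1.
Particular solution: (66, -21).
General solution: m = 66 + 79t, n = -21 - 24t for integer t.
146 ≤ 66 + 79t ≤ 2333 gives t ∈ [2, 28], which is 27 values.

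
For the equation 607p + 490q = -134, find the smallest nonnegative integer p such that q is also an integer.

158

gcd(607, 490):
  607 = 1×490 + 117
  490 = 4×117 + 22
  117 = 5×22 + 7
  22 = 3×7 + 1
  7 = 7×1
so gcd(607, 490) = 1.
1 divides -134, so solutions exist.
Back-substitute for Bézout coefficients:
  1 = 22 - 3×7
  ... = 607×(-67) + 490×(83)
Scale by -134/1 = -134: (p₀, q₀) = (8978, -11122).
General solution: p = 8978 + 490t, q = -11122 - 607t for integer t.
p ≥ 0: smallest is 8978 mod 490 = 158 (at t = -18), with q = -196.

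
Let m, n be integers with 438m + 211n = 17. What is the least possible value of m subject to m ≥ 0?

gcd(438, 211):
  438 = 2·211 + 16
  211 = 13·16 + 3
  16 = 5·3 + 1
  3 = 3·1
so gcd(438, 211) = 1.
1 divides 17, so solutions exist.
Back-substitute for Bézout coefficients:
  1 = 16 - 5·3
  ... = 438·(66) + 211·(-137)
Scale by 17/1 = 17: (m₀, n₀) = (1122, -2329).
General solution: m = 1122 + 211t, n = -2329 - 438t for integer t.
m ≥ 0: smallest is 1122 mod 211 = 67 (at t = -5), with n = -139.

67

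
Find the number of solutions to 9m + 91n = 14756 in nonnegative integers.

gcd(91, 9) = 1  (91 = 10·9 + 1, 9 = 9·1).
Back-substituting, 9·(-10) + 91·(1) = 1.
Scale by 14756: one solution is (-147560, 14756). Reduce m mod 91: (42, 158).
General: m = 42 + 91t, n = 158 - 9t.
m ≥ 0 ⇒ t ≥ 0; n ≥ 0 ⇒ t ≤ 17. So t ∈ [0, 17]: 18 solutions.

18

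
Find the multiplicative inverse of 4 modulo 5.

gcd(5, 4) = 1  (5 = 1·4 + 1, 4 = 4·1).
Back-substituting, 4·(-1) + 5·(1) = 1.
So 4·-1 ≡ 1 (mod 5), and -1 mod 5 = 4.

4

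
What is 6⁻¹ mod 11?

gcd(11, 6):
  11 = 1·6 + 5
  6 = 1·5 + 1
  5 = 5·1
so gcd(11, 6) = 1.
Back-substitute for Bézout coefficients:
  1 = 6 - 1·5
  ... = 6·(2) + 11·(-1)
So 6·2 ≡ 1 (mod 11), and 2 mod 11 = 2.

2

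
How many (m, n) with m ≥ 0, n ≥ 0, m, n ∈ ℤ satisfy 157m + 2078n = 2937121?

9

gcd(2078, 157) = 1.
By Bézout, 157·(-225) + 2078·(17) = 1.
One solution: (1647, 1289).
General: m = 1647 + 2078t, n = 1289 - 157t.
m ≥ 0 ⇒ t ≥ 0; n ≥ 0 ⇒ t ≤ 8. So t ∈ [0, 8]: 9 solutions.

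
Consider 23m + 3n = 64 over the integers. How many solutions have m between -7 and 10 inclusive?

6

gcd(23, 3):
  23 = 7×3 + 2
  3 = 1×2 + 1
  2 = 2×1
so gcd(23, 3) = 1.
Back-substitute for Bézout coefficients:
  1 = 3 - 1×2
  ... = 23×(-1) + 3×(8)
Scale by 64: particular solution (-64, 512); reduce m mod 3: (2, 6).
General solution: m = 2 + 3t, n = 6 - 23t for integer t.
-7 ≤ 2 + 3t ≤ 10 gives t ∈ [-3, 2], which is 6 values.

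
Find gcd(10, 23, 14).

gcd(23, 10) = 1.
gcd(1, 14) = 1.

1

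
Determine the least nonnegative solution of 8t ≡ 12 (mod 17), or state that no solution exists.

gcd(17, 8) = 1.
1 divides 12, so solutions exist.
By Bézout, 8×(-2) + 17×(1) = 1.
So 8×(-2) ≡ 1 (mod 17); multiply by 12: t ≡ -24 (mod 17).
Smallest nonnegative: t = -24 mod 17 = 10.

10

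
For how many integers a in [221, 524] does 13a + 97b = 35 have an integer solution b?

gcd(97, 13):
  97 = 7×13 + 6
  13 = 2×6 + 1
  6 = 6×1
so gcd(97, 13) = 1.
Back-substitute for Bézout coefficients:
  1 = 13 - 2×6
  ... = 13×(15) + 97×(-2)
Scale by 35: particular solution (525, -70); reduce a mod 97: (40, -5).
General solution: a = 40 + 97t, b = -5 - 13t for integer t.
221 ≤ 40 + 97t ≤ 524 gives t ∈ [2, 4], which is 3 values.

3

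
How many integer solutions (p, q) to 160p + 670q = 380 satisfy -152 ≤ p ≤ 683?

gcd(670, 160):
  670 = 4*160 + 30
  160 = 5*30 + 10
  30 = 3*10
so gcd(670, 160) = 10.
Back-substitute for Bézout coefficients:
  10 = 160 - 5*30
  ... = 160*(21) + 670*(-5)
Scale by 38: particular solution (798, -190); reduce p mod 67: (61, -14).
General solution: p = 61 + 67t, q = -14 - 16t for integer t.
-152 ≤ 61 + 67t ≤ 683 gives t ∈ [-3, 9], which is 13 values.

13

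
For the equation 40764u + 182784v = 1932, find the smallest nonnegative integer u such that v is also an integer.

11053

gcd(182784, 40764) = 12.
12 divides 1932, so solutions exist.
By Bézout, 40764×(1677) + 182784×(-374) = 12.
Scale by 1932/12 = 161: (u₀, v₀) = (269997, -60214).
General solution: u = 269997 + 15232t, v = -60214 - 3397t for integer t.
u ≥ 0: smallest is 269997 mod 15232 = 11053 (at t = -17), with v = -2465.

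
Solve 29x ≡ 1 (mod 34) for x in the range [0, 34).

27

gcd(34, 29):
  34 = 1×29 + 5
  29 = 5×5 + 4
  5 = 1×4 + 1
  4 = 4×1
so gcd(34, 29) = 1.
Back-substitute for Bézout coefficients:
  1 = 5 - 1×4
  ... = 29×(-7) + 34×(6)
So 29×-7 ≡ 1 (mod 34), and -7 mod 34 = 27.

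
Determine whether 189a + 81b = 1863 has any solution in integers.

yes

gcd(189, 81) = 27  (189 = 2×81 + 27, 81 = 3×27).
27 divides 1863, so integer solutions exist.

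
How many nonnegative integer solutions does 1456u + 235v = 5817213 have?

gcd(1456, 235) = 1.
By Bézout, 1456×(46) + 235×(-285) = 1.
One solution: (118, 24023).
General: u = 118 + 235t, v = 24023 - 1456t.
u ≥ 0 ⇒ t ≥ 0; v ≥ 0 ⇒ t ≤ 16. So t ∈ [0, 16]: 17 solutions.

17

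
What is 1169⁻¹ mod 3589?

1882

gcd(3589, 1169):
  3589 = 3×1169 + 82
  1169 = 14×82 + 21
  82 = 3×21 + 19
  21 = 1×19 + 2
  19 = 9×2 + 1
  2 = 2×1
so gcd(3589, 1169) = 1.
Back-substitute for Bézout coefficients:
  1 = 19 - 9×2
  ... = 1169×(-1707) + 3589×(556)
So 1169×-1707 ≡ 1 (mod 3589), and -1707 mod 3589 = 1882.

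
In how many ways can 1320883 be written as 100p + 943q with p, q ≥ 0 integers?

gcd(943, 100):
  943 = 9×100 + 43
  100 = 2×43 + 14
  43 = 3×14 + 1
  14 = 14×1
so gcd(943, 100) = 1.
Back-substitute for Bézout coefficients:
  1 = 43 - 3×14
  ... = 100×(-66) + 943×(7)
Scale by 1320883: one solution is (-87178278, 9246181). Reduce p mod 943: (186, 1381).
General: p = 186 + 943t, q = 1381 - 100t.
p ≥ 0 ⇒ t ≥ 0; q ≥ 0 ⇒ t ≤ 13. So t ∈ [0, 13]: 14 solutions.

14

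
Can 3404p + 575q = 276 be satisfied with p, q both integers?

gcd(3404, 575):
  3404 = 5*575 + 529
  575 = 1*529 + 46
  529 = 11*46 + 23
  46 = 2*23
so gcd(3404, 575) = 23.
23 divides 276, so integer solutions exist.

yes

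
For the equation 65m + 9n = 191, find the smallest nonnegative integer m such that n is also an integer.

1

gcd(65, 9):
  65 = 7*9 + 2
  9 = 4*2 + 1
  2 = 2*1
so gcd(65, 9) = 1.
1 divides 191, so solutions exist.
Back-substitute for Bézout coefficients:
  1 = 9 - 4*2
  ... = 65*(-4) + 9*(29)
Scale by 191/1 = 191: (m₀, n₀) = (-764, 5539).
General solution: m = -764 + 9t, n = 5539 - 65t for integer t.
m ≥ 0: smallest is -764 mod 9 = 1 (at t = 85), with n = 14.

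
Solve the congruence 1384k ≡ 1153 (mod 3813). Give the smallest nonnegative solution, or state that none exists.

gcd(3813, 1384) = 1.
1 divides 1153, so solutions exist.
By Bézout, 1384×(-1226) + 3813×(445) = 1.
So 1384×(-1226) ≡ 1 (mod 3813); multiply by 1153: k ≡ -1413578 (mod 3813).
Smallest nonnegative: k = -1413578 mod 3813 = 1045.

1045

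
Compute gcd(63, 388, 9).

gcd(388, 63) = 1  (388 = 6·63 + 10, 63 = 6·10 + 3, 10 = 3·3 + 1, 3 = 3·1).
gcd(1, 9) = 1.

1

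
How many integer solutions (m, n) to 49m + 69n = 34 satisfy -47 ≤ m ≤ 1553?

gcd(69, 49) = 1  (69 = 1*49 + 20, 49 = 2*20 + 9, 20 = 2*9 + 2, 9 = 4*2 + 1, 2 = 2*1).
Back-substituting, 49*(31) + 69*(-22) = 1.
Scale by 34: particular solution (1054, -748); reduce m mod 69: (19, -13).
General solution: m = 19 + 69t, n = -13 - 49t for integer t.
-47 ≤ 19 + 69t ≤ 1553 gives t ∈ [0, 22], which is 23 values.

23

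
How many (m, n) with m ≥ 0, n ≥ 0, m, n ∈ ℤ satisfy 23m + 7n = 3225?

20

gcd(23, 7) = 1  (23 = 3·7 + 2, 7 = 3·2 + 1, 2 = 2·1).
Back-substituting, 23·(-3) + 7·(10) = 1.
Scale by 3225: one solution is (-9675, 32250). Reduce m mod 7: (6, 441).
General: m = 6 + 7t, n = 441 - 23t.
m ≥ 0 ⇒ t ≥ 0; n ≥ 0 ⇒ t ≤ 19. So t ∈ [0, 19]: 20 solutions.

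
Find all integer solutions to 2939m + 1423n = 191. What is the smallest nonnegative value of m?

gcd(2939, 1423):
  2939 = 2·1423 + 93
  1423 = 15·93 + 28
  93 = 3·28 + 9
  28 = 3·9 + 1
  9 = 9·1
so gcd(2939, 1423) = 1.
1 divides 191, so solutions exist.
Back-substitute for Bézout coefficients:
  1 = 28 - 3·9
  ... = 2939·(-153) + 1423·(316)
Scale by 191/1 = 191: (m₀, n₀) = (-29223, 60356).
General solution: m = -29223 + 1423t, n = 60356 - 2939t for integer t.
m ≥ 0: smallest is -29223 mod 1423 = 660 (at t = 21), with n = -1363.

660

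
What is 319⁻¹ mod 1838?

gcd(1838, 319):
  1838 = 5·319 + 243
  319 = 1·243 + 76
  243 = 3·76 + 15
  76 = 5·15 + 1
  15 = 15·1
so gcd(1838, 319) = 1.
Back-substitute for Bézout coefficients:
  1 = 76 - 5·15
  ... = 319·(121) + 1838·(-21)
So 319·121 ≡ 1 (mod 1838), and 121 mod 1838 = 121.

121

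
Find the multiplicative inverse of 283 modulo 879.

gcd(879, 283):
  879 = 3*283 + 30
  283 = 9*30 + 13
  30 = 2*13 + 4
  13 = 3*4 + 1
  4 = 4*1
so gcd(879, 283) = 1.
Back-substitute for Bézout coefficients:
  1 = 13 - 3*4
  ... = 283*(205) + 879*(-66)
So 283*205 ≡ 1 (mod 879), and 205 mod 879 = 205.

205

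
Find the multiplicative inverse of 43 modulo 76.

gcd(76, 43) = 1.
By Bézout, 43*(23) + 76*(-13) = 1.
So 43*23 ≡ 1 (mod 76), and 23 mod 76 = 23.

23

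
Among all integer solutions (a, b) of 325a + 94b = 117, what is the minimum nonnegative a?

53

gcd(325, 94) = 1  (325 = 3·94 + 43, 94 = 2·43 + 8, 43 = 5·8 + 3, 8 = 2·3 + 2, 3 = 1·2 + 1, 2 = 2·1).
1 divides 117, so solutions exist.
Back-substituting, 325·(35) + 94·(-121) = 1.
Scale by 117/1 = 117: (a₀, b₀) = (4095, -14157).
General solution: a = 4095 + 94t, b = -14157 - 325t for integer t.
a ≥ 0: smallest is 4095 mod 94 = 53 (at t = -43), with b = -182.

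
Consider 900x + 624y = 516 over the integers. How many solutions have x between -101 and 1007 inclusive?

21

gcd(900, 624):
  900 = 1*624 + 276
  624 = 2*276 + 72
  276 = 3*72 + 60
  72 = 1*60 + 12
  60 = 5*12
so gcd(900, 624) = 12.
Back-substitute for Bézout coefficients:
  12 = 72 - 1*60
  ... = 900*(-9) + 624*(13)
Scale by 43: particular solution (-387, 559); reduce x mod 52: (29, -41).
General solution: x = 29 + 52t, y = -41 - 75t for integer t.
-101 ≤ 29 + 52t ≤ 1007 gives t ∈ [-2, 18], which is 21 values.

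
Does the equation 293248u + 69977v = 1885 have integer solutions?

yes

gcd(293248, 69977) = 29  (293248 = 4·69977 + 13340, 69977 = 5·13340 + 3277, 13340 = 4·3277 + 232, 3277 = 14·232 + 29, 232 = 8·29).
29 divides 1885, so integer solutions exist.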